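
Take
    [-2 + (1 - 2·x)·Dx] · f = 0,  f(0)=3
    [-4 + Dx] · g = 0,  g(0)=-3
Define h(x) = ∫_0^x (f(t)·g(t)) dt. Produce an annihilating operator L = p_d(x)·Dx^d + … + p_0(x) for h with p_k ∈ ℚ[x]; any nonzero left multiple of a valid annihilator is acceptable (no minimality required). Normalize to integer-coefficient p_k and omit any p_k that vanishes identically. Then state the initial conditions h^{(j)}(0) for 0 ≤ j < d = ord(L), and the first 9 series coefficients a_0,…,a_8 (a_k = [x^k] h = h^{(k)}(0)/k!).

f: a_k = 3, 6, 12, 24, 48, 96, 192, 384, 768, …
g: a_k = -3, -12, -24, -32, -32, -128/5, -256/15, -1024/105, -512/105, …
Product ⇒ symmetric product L₀, ord ≤ 1.
Integrate: L := L₀·Dx.
L = (6 - 8·x)·Dx + (-1 + 2·x)·Dx^2  (order 2).
h: a_k = 0, -9, -27, -60, -114, -1008/5, -1744/5, -21184/35, -7440/7, …
ICs: h(0) = 0, h′(0) = -9.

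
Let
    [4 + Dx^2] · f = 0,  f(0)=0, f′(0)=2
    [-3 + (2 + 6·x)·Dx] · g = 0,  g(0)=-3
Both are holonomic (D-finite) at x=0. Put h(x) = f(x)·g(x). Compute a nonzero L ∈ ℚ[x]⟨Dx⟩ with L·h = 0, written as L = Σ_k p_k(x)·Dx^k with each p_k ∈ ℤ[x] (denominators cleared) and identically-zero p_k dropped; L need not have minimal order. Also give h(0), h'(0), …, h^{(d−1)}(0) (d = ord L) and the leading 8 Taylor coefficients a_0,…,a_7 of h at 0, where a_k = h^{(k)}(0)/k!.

L = (43 + 96·x + 144·x^2) + (-12 - 36·x)·Dx + (4 + 24·x + 36·x^2)·Dx^2  (order 2).
h: a_k = 0, -6, -9, 43/4, -33/8, 4379/320, -21963/640, 838883/10752, …
ICs: h(0) = 0, h′(0) = -6.

f: a_k = 0, 2, 0, -4/3, 0, 4/15, 0, -8/315, …
g: a_k = -3, -9/2, 27/8, -81/16, 1215/128, -5103/256, 45927/1024, -216513/2048, …
f·g: L₀ = L_f ⊗_s L_g, ord ≤ 2·1.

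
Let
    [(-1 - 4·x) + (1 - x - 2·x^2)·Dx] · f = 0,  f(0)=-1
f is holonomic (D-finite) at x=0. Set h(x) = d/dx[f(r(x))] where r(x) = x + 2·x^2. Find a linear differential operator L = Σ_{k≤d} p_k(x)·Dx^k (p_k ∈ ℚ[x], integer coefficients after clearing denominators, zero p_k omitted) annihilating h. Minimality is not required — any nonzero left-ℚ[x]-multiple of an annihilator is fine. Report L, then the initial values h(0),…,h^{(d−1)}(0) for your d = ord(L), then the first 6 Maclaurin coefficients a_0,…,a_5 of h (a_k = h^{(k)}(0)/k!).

f: a_k = -1, -1, -3, -5, -11, -21, …
Change of var in L_f (x↦r) gives L₀.
h₀' ⇒ L via d/dx closure of L₀.
L = (10 + 72·x + 240·x^2 + 544·x^3 + 1344·x^4 + 1920·x^5 + 1280·x^6) + (-1 - 7·x - 12·x^2 + 32·x^3 + 200·x^4 + 384·x^5 + 448·x^6 + 256·x^7)·Dx  (order 1).
h: a_k = -1, -10, -51, -212, -845, -3342, …
ICs: h(0) = -1.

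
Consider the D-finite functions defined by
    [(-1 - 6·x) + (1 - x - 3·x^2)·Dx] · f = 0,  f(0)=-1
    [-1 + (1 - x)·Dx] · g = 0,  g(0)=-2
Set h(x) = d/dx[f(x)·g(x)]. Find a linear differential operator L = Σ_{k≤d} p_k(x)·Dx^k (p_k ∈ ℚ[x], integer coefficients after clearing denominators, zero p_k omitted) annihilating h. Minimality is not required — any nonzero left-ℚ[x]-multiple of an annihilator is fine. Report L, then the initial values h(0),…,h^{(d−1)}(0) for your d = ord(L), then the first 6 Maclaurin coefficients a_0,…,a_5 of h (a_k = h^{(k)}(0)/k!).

L = (12 + 6·x - 12·x^2 - 96·x^3 + 108·x^4) + (-2 + 21·x^2 - 16·x^3 - 30·x^4 + 27·x^5)·Dx  (order 1).
h: a_k = 4, 24, 78, 256, 720, 2028, …
ICs: h(0) = 4.

f: a_k = -1, -1, -4, -7, -19, -40, …
g: a_k = -2, -2, -2, -2, -2, -2, …
f·g: L₀ = L_f ⊗_s L_g, ord ≤ 1·1.
h=h₀': d/dx-closure on L₀ ⇒ L.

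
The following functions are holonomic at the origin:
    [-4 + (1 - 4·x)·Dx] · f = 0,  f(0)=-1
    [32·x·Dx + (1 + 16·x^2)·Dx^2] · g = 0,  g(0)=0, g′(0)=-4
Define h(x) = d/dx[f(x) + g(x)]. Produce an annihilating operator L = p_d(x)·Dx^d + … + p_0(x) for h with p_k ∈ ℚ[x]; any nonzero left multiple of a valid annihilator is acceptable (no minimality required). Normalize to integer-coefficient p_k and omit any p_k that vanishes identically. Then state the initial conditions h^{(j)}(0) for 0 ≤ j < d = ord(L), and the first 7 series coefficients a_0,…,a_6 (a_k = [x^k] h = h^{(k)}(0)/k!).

L = (-32 + 512·x + 1536·x^2) + (16 - 32·x + 256·x^2 + 1536·x^3)·Dx + (-1 + 256·x^4)·Dx^2  (order 2).
h: a_k = -8, -32, -128, -1024, -6144, -24576, -98304, …
ICs: h(0) = -8, h′(0) = -32.

f: a_k = -1, -4, -16, -64, -256, -1024, -4096, …
g: a_k = 0, -4, 0, 64/3, 0, -1024/5, 0, …
h₀=f+g: left-lcm gives L₀, ord ≤ 3.
Differentiate: ansatz ord ≤ ord L₀ ⇒ L.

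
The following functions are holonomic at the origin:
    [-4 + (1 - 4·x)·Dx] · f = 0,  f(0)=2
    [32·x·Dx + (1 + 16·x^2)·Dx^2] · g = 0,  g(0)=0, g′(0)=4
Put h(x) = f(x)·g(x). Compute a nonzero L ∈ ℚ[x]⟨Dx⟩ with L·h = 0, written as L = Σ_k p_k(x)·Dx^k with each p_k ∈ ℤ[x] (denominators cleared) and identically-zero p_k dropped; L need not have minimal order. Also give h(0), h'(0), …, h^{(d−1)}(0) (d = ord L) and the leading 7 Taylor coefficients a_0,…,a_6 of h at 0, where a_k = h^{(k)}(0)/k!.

L = 128·x + (8 - 32·x + 256·x^2)·Dx + (-1 + 4·x - 16·x^2 + 64·x^3)·Dx^2  (order 2).
h: a_k = 0, 8, 32, 256/3, 1024/3, 26624/15, 106496/15, …
ICs: h(0) = 0, h′(0) = 8.

f: a_k = 2, 8, 32, 128, 512, 2048, 8192, …
g: a_k = 0, 4, 0, -64/3, 0, 1024/5, 0, …
Product ⇒ symmetric product L₀, ord ≤ 2.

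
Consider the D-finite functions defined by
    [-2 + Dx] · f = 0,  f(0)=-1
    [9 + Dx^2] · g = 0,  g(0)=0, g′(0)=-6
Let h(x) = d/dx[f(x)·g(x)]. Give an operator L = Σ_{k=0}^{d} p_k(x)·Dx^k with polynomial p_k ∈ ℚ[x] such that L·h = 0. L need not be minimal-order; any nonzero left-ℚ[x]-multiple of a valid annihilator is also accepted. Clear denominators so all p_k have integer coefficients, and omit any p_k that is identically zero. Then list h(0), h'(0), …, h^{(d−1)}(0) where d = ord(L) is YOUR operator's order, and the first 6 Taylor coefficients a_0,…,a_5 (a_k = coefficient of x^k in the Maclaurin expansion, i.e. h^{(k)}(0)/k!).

L = 13 - 4·Dx + Dx^2  (order 2).
h: a_k = 6, 24, 9, -40, -199/4, -69/5, …
ICs: h(0) = 6, h′(0) = 24.

f: a_k = -1, -2, -2, -4/3, -2/3, -4/15, …
g: a_k = 0, -6, 0, 9, 0, -81/20, …
h₀=f·g: eliminate ⇒ L₀, order ≤ 1·2.
Derive L from L₀ (diff closure).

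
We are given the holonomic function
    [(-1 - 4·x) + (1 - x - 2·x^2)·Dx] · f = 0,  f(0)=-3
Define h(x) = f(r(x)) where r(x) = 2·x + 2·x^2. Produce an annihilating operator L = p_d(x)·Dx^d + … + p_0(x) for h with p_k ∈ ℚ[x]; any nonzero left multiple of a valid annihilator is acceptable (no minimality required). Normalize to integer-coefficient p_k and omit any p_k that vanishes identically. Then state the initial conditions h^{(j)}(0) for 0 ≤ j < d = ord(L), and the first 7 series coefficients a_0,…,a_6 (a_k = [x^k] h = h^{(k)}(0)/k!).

L = (2 + 20·x + 48·x^2 + 32·x^3) + (-1 + 2·x + 10·x^2 + 16·x^3 + 8·x^4)·Dx  (order 1).
h: a_k = -3, -6, -42, -192, -924, -4488, -21624, …
ICs: h(0) = -3.

f: a_k = -3, -3, -9, -15, -33, -63, -129, …
Change of var in L_f (x↦r) gives L₀.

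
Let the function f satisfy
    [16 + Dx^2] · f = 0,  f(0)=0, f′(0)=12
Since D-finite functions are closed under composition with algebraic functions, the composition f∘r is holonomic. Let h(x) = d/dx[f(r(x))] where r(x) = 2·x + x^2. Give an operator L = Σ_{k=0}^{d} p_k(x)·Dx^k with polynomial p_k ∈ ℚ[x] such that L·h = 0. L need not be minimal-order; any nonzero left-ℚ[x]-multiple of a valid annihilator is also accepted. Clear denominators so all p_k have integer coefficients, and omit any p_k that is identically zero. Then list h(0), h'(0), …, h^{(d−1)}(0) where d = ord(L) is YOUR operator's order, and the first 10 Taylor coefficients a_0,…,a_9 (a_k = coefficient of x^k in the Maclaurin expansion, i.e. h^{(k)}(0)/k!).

f: a_k = 0, 12, 0, -32, 0, 128/5, 0, -1024/105, 0, 2048/945, …
h₀=f(r): pull back L_f along r ⇒ L₀.
h=h₀': d/dx-closure on L₀ ⇒ L.
L = (67 + 256·x + 384·x^2 + 256·x^3 + 64·x^4) + (-3 - 3·x)·Dx + (1 + 2·x + x^2)·Dx^2  (order 2).
h: a_k = 24, 24, -768, -1536, 3136, 12096, 83968/15, -401408/15, -4902656/105, -30976/7, …
ICs: h(0) = 24, h′(0) = 24.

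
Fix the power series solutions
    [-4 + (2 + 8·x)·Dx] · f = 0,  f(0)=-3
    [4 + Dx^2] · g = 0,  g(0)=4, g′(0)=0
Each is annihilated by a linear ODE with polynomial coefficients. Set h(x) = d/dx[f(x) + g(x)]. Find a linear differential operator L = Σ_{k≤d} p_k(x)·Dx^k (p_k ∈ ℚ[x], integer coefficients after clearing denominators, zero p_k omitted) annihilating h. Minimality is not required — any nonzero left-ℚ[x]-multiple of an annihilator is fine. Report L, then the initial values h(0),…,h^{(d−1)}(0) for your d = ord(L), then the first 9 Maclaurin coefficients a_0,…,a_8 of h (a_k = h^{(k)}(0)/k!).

f: a_k = -3, -6, 6, -12, 30, -84, 252, -792, 2574, …
g: a_k = 4, 0, -8, 0, 8/3, 0, -16/45, 0, 8/315, …
f+g: L₀ = lclm(L_f,L_g), ord ≤ 1+2.
Differentiate: ansatz ord ≤ ord L₀ ⇒ L.
L = (-32 - 16·x - 32·x^2) + (-4 - 24·x - 48·x^2 - 64·x^3)·Dx + (-8 - 4·x - 8·x^2)·Dx^2 + (-1 - 6·x - 12·x^2 - 16·x^3)·Dx^3  (order 3).
h: a_k = -6, -4, -36, 392/3, -420, 22648/15, -5544, 6486544/315, -77220, …
ICs: h(0) = -6, h′(0) = -4, h′′(0) = -72.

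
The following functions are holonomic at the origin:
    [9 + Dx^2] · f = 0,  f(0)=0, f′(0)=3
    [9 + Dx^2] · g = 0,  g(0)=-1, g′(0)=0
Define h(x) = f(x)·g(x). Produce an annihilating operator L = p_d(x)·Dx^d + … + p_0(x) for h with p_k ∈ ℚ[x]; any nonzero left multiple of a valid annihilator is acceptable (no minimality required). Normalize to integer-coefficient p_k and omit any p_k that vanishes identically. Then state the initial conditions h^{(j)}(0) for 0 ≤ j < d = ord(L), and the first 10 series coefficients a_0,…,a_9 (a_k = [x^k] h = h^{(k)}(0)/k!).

f: a_k = 0, 3, 0, -9/2, 0, 81/40, 0, -243/560, 0, 243/4480, …
g: a_k = -1, 0, 9/2, 0, -27/8, 0, 81/80, 0, -729/4480, 0, …
Product ⇒ symmetric product L₀, ord ≤ 4.
L = 36·Dx + Dx^3  (order 3).
h: a_k = 0, -3, 0, 18, 0, -162/5, 0, 972/35, 0, -486/35, …
ICs: h(0) = 0, h′(0) = -3, h′′(0) = 0.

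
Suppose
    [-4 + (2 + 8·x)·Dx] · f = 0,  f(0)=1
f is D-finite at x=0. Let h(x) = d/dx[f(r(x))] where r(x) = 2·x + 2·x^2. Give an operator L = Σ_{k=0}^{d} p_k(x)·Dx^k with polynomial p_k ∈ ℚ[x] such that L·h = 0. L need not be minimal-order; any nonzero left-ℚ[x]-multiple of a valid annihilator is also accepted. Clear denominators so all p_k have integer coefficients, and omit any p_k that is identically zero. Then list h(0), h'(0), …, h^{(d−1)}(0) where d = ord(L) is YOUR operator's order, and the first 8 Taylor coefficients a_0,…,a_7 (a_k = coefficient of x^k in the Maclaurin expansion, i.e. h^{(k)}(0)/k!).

L = -2 + (-1 - 10·x - 24·x^2 - 16·x^3)·Dx  (order 1).
h: a_k = 4, -8, 48, -288, 1760, -10944, 68992, -439552, …
ICs: h(0) = 4.

f: a_k = 1, 2, -2, 4, -10, 28, -84, 264, …
L₀ from L_f via x↦r, Dx↦r'^{-1}Dx.
Differentiate: ansatz ord ≤ ord L₀ ⇒ L.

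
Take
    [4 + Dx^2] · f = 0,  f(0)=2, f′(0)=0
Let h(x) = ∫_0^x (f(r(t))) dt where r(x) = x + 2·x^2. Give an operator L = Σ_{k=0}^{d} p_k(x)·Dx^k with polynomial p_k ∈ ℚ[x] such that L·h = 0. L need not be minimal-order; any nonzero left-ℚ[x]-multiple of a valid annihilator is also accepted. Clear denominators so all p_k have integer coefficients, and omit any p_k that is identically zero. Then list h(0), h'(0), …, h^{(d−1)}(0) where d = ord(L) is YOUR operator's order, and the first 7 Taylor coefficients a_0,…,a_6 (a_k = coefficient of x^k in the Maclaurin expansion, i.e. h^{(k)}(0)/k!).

f: a_k = 2, 0, -4, 0, 4/3, 0, -8/45, …
Change of var in L_f (x↦r) gives L₀.
∫: right-multiply L₀ by Dx.
L = (4 + 48·x + 192·x^2 + 256·x^3)·Dx - 4·Dx^2 + (1 + 4·x)·Dx^3  (order 3).
h: a_k = 0, 2, 0, -4/3, -4, -44/15, 16/9, …
ICs: h(0) = 0, h′(0) = 2, h′′(0) = 0.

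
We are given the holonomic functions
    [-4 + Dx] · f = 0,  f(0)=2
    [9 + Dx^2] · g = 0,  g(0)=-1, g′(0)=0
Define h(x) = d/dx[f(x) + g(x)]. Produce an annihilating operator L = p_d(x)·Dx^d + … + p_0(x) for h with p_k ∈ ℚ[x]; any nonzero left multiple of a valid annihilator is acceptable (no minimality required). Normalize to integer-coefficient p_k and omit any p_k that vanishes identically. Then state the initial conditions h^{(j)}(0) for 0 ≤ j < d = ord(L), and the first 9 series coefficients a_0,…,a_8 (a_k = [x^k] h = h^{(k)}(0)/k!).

f: a_k = 2, 8, 16, 64/3, 64/3, 256/15, 512/45, 2048/315, 1024/315, …
g: a_k = -1, 0, 9/2, 0, -27/8, 0, 81/80, 0, -729/4480, …
Weyl lclm of L_f,L_g ⇒ L₀ (ord ≤ 3).
h=h₀': d/dx-closure on L₀ ⇒ L.
L = 36 - 9·Dx + 4·Dx^2 - Dx^3  (order 3).
h: a_k = 8, 41, 64, 431/6, 256/3, 8921/120, 2048/45, 124511/5040, 4096/315, …
ICs: h(0) = 8, h′(0) = 41, h′′(0) = 128.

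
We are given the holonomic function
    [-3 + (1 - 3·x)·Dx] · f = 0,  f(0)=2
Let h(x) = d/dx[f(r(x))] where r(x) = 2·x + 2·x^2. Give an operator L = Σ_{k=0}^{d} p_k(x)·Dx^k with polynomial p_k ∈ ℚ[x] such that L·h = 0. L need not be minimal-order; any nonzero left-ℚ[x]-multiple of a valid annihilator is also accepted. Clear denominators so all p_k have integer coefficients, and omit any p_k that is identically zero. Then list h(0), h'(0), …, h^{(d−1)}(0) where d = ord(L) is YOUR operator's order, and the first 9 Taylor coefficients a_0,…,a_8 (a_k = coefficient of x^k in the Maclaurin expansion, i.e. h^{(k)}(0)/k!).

L = (14 + 36·x + 36·x^2) + (-1 + 4·x + 18·x^2 + 12·x^3)·Dx  (order 1).
h: a_k = 12, 168, 1728, 15840, 136080, 1122336, 8999424, 70689024, 546575040, …
ICs: h(0) = 12.

f: a_k = 2, 6, 18, 54, 162, 486, 1458, 4374, 13122, …
Substitute x→r, Dx→(1/r')Dx; clear ⇒ L₀.
h=h₀': d/dx-closure on L₀ ⇒ L.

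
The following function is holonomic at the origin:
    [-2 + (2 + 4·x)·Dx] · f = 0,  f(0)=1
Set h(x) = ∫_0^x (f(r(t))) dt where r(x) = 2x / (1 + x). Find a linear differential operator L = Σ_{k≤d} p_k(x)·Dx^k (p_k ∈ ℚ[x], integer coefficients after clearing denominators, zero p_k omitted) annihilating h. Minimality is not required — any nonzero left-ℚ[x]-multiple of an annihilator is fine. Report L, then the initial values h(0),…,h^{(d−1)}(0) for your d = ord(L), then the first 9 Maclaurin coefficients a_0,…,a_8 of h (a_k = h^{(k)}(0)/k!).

f: a_k = 1, 1, -1/2, 1/2, -5/8, 7/8, -21/16, 33/16, -429/128, …
h₀=f(r): pull back L_f along r ⇒ L₀.
h=∫₀ˣh₀: take L = L₀·Dx.
L = -2·Dx + (1 + 6·x + 5·x^2)·Dx^2  (order 2).
h: a_k = 0, 1, 1, -4/3, 5/2, -6, 17, -376/7, 731/4, …
ICs: h(0) = 0, h′(0) = 1.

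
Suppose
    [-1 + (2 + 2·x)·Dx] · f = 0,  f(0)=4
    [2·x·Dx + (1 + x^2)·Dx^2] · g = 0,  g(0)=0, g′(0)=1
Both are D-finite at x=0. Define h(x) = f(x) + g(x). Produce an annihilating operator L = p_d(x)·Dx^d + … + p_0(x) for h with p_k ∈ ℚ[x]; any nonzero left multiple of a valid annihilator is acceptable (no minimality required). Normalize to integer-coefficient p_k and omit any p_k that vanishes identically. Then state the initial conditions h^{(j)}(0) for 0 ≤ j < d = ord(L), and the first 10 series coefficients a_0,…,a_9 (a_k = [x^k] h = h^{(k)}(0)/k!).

f: a_k = 4, 2, -1/2, 1/4, -5/32, 7/64, -21/256, 33/512, -429/8192, 715/16384, …
g: a_k = 0, 1, 0, -1/3, 0, 1/5, 0, -1/7, 0, 1/9, …
Sum ⇒ L₀ = lclm(L_f,L_g) in ℚ(x)⟨Dx⟩.
L = (-4 - 10·x + 12·x^2 + 6·x^3)·Dx + (-11 - 16·x + 10·x^2 + 48·x^3 + 21·x^4)·Dx^2 + (-2 + 6·x + 12·x^2 + 12·x^3 + 14·x^4 + 6·x^5)·Dx^3  (order 3).
h: a_k = 4, 3, -1/2, -1/12, -5/32, 99/320, -21/256, -281/3584, -429/8192, 22819/147456, …
ICs: h(0) = 4, h′(0) = 3, h′′(0) = -1.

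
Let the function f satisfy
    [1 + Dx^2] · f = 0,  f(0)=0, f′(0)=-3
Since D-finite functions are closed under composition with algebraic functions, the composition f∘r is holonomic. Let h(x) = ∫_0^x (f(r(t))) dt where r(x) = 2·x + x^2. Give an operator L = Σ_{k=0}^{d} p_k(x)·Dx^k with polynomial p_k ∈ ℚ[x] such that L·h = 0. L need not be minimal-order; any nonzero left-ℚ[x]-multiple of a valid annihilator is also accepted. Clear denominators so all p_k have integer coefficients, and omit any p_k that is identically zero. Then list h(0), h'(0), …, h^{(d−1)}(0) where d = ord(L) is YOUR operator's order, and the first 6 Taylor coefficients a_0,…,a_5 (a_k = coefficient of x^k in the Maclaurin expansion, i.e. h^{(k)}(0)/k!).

f: a_k = 0, -3, 0, 1/2, 0, -1/40, …
Change of var in L_f (x↦r) gives L₀.
∫: right-multiply L₀ by Dx.
L = (4 + 12·x + 12·x^2 + 4·x^3)·Dx - Dx^2 + (1 + x)·Dx^3  (order 3).
h: a_k = 0, 0, -3, -1, 1, 6/5, …
ICs: h(0) = 0, h′(0) = 0, h′′(0) = -6.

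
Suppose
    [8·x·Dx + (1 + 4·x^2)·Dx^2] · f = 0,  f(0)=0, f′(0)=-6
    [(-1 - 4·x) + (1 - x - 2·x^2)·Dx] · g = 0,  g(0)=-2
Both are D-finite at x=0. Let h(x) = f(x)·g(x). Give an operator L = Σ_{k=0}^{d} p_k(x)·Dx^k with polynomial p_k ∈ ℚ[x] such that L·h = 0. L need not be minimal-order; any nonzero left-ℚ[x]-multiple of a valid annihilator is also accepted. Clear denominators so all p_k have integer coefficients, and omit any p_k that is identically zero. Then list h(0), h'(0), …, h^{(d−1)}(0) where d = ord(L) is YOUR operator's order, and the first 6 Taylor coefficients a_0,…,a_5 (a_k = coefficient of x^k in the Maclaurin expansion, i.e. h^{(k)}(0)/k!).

f: a_k = 0, -6, 0, 8, 0, -96/5, …
g: a_k = -2, -2, -6, -10, -22, -42, …
L₀ := L_f ⊗_s L_g (sym. prod.), ord ≤ 2.
L = (4 + 8·x + 48·x^2) + (2 + 16·x^2 + 48·x^3)·Dx + (-1 + x - 2·x^2 + 4·x^3 + 8·x^4)·Dx^2  (order 2).
h: a_k = 0, 12, 12, 20, 44, 612/5, …
ICs: h(0) = 0, h′(0) = 12.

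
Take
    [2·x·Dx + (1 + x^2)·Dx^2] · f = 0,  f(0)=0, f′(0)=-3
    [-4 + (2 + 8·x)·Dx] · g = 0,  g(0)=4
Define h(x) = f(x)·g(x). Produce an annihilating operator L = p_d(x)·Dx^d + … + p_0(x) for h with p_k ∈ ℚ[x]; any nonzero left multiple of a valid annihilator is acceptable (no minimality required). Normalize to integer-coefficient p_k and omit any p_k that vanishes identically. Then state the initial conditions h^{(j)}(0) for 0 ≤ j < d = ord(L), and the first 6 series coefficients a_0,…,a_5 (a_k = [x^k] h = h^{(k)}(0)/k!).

f: a_k = 0, -3, 0, 1, 0, -3/5, …
g: a_k = 4, 8, -8, 16, -40, 112, …
Sym-product of L_f,L_g gives L₀ (≤ ord 2).
L = (12 - 4·x - 4·x^2) + (-4 - 14·x + 12·x^2 + 16·x^3)·Dx + (1 + 8·x + 17·x^2 + 8·x^3 + 16·x^4)·Dx^2  (order 2).
h: a_k = 0, -12, -24, 28, -40, 548/5, …
ICs: h(0) = 0, h′(0) = -12.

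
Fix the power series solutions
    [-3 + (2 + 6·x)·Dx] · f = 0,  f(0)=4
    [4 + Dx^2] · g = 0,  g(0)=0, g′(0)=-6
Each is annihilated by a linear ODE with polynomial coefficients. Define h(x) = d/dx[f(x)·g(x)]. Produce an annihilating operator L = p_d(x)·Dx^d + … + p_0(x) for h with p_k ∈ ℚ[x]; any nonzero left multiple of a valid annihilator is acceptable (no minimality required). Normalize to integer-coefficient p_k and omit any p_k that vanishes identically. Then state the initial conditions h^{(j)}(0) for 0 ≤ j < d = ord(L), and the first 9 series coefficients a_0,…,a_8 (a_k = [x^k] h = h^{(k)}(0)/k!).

f: a_k = 4, 6, -9/2, 27/4, -405/32, 1701/64, -15309/256, 72171/512, -2814669/8192, …
g: a_k = 0, -6, 0, 4, 0, -4/5, 0, 8/105, 0, …
h₀=f·g: eliminate ⇒ L₀, order ≤ 1·2.
h₀' ⇒ L via d/dx closure of L₀.
L = (1453 + 11712·x + 26784·x^2 + 27648·x^3 + 20736·x^4) + (132 - 756·x - 5184·x^2 - 5184·x^3)·Dx + (172 + 1416·x + 4428·x^2 + 6912·x^3 + 5184·x^4)·Dx^2  (order 2).
h: a_k = -24, -72, 129, -66, 4379/16, -65889/80, 838883/384, -6669683/1120, 1418299339/86016, …
ICs: h(0) = -24, h′(0) = -72.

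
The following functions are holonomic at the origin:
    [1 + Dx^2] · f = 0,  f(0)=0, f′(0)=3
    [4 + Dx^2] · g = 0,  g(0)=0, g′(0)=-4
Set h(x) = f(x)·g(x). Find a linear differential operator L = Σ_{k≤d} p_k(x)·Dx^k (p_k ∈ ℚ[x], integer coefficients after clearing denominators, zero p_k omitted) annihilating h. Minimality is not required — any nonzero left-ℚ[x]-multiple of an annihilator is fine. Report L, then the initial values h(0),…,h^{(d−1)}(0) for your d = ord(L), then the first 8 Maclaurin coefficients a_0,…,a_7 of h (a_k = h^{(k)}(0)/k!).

L = 9 + 10·Dx^2 + Dx^4  (order 4).
h: a_k = 0, 0, -12, 0, 10, 0, -91/30, 0, …
ICs: h(0) = 0, h′(0) = 0, h′′(0) = -24, h′′′(0) = 0.

f: a_k = 0, 3, 0, -1/2, 0, 1/40, 0, -1/1680, …
g: a_k = 0, -4, 0, 8/3, 0, -8/15, 0, 16/315, …
Sym-product of L_f,L_g gives L₀ (≤ ord 4).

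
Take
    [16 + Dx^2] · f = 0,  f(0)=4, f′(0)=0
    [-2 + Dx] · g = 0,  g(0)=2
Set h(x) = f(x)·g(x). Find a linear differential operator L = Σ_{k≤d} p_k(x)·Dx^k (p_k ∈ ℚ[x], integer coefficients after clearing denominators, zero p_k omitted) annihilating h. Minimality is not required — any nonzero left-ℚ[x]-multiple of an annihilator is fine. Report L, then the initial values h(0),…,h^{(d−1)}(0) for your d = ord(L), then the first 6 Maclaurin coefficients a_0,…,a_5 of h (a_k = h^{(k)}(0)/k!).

L = 20 - 4·Dx + Dx^2  (order 2).
h: a_k = 8, 16, -48, -352/3, -112/3, 1312/15, …
ICs: h(0) = 8, h′(0) = 16.

f: a_k = 4, 0, -32, 0, 128/3, 0, …
g: a_k = 2, 4, 4, 8/3, 4/3, 8/15, …
Product ⇒ symmetric product L₀, ord ≤ 2.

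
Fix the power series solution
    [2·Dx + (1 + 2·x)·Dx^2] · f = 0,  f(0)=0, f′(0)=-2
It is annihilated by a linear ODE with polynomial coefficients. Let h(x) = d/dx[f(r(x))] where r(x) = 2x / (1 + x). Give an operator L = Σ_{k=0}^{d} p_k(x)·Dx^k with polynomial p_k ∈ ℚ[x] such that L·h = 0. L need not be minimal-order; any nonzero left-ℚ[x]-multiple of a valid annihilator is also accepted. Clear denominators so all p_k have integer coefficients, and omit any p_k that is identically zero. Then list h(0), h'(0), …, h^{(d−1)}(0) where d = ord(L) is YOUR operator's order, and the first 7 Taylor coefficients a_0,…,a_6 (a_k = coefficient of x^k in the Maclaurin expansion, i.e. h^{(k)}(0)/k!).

f: a_k = 0, -2, 2, -8/3, 4, -32/5, 32/3, …
Substitute x→r, Dx→(1/r')Dx; clear ⇒ L₀.
h₀' ⇒ L via d/dx closure of L₀.
L = (6 + 10·x) + (1 + 6·x + 5·x^2)·Dx  (order 1).
h: a_k = -4, 24, -124, 624, -3124, 15624, -78124, …
ICs: h(0) = -4.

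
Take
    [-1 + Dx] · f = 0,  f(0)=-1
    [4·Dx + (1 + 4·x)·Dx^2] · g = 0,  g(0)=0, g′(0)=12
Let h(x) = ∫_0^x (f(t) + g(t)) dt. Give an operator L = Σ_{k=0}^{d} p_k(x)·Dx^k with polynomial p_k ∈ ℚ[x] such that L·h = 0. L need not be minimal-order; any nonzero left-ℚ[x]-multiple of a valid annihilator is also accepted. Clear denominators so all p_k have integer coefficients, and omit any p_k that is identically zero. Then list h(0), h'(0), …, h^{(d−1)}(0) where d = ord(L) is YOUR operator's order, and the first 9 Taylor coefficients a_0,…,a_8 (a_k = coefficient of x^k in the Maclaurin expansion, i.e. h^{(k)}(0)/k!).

f: a_k = -1, -1, -1/2, -1/6, -1/24, -1/120, -1/720, -1/5040, -1/40320, …
g: a_k = 0, 12, -24, 64, -192, 3072/5, -2048, 49152/7, -24576, …
h₀=f+g: left-lcm gives L₀, ord ≤ 3.
∫: right-multiply L₀ by Dx.
L = (-36 - 16·x)·Dx^2 + (31 - 8·x - 16·x^2)·Dx^3 + (5 + 24·x + 16·x^2)·Dx^4  (order 4).
h: a_k = 0, -1, 11/2, -49/6, 383/24, -4609/120, 73727/720, -1474561/5040, 35389439/40320, …
ICs: h(0) = 0, h′(0) = -1, h′′(0) = 11, h′′′(0) = -49.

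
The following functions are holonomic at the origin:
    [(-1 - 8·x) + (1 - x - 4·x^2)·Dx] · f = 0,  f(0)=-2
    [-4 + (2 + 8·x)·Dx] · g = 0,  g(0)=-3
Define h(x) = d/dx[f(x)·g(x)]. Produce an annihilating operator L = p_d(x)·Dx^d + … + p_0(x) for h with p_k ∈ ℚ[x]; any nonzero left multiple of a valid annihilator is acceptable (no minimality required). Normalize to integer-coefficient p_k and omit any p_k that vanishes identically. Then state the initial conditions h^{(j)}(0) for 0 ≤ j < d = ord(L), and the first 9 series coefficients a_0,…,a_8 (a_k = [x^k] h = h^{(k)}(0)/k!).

L = (10 + 156·x + 540·x^2 + 800·x^3 + 960·x^4) + (-3 - 19·x - 30·x^2 + 56·x^3 + 352·x^4 + 384·x^5)·Dx  (order 1).
h: a_k = 18, 60, 378, 744, 4290, 6588, 42798, 42864, 422766, …
ICs: h(0) = 18.

f: a_k = -2, -2, -10, -18, -58, -130, -362, -882, -2330, …
g: a_k = -3, -6, 6, -12, 30, -84, 252, -792, 2574, …
Sym-product of L_f,L_g gives L₀ (≤ ord 1).
Derive L from L₀ (diff closure).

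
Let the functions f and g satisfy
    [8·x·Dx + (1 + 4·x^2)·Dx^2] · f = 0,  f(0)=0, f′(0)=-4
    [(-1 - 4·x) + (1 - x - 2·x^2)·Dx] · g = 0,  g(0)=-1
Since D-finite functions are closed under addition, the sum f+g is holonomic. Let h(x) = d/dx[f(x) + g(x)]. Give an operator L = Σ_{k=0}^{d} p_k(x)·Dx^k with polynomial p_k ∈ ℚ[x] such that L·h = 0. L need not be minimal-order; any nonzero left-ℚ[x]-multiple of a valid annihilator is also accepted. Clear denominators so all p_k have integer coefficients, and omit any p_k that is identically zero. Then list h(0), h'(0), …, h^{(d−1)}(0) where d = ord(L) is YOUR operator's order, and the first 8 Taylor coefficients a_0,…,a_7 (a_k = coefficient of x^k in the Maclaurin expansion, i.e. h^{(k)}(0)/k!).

f: a_k = 0, -4, 0, 16/3, 0, -64/5, 0, 256/7, …
g: a_k = -1, -1, -3, -5, -11, -21, -43, -85, …
Sum ⇒ L₀ = lclm(L_f,L_g) in ℚ(x)⟨Dx⟩.
h₀' ⇒ L via d/dx closure of L₀.
L = (24 - 96·x - 864·x^2 - 1536·x^3 - 3264·x^4 - 768·x^6) + (-19 - 80·x - 100·x^2 - 544·x^3 - 1424·x^4 - 2368·x^5 - 192·x^6 - 768·x^7)·Dx + (3 + 7·x + 32·x^2 - 28·x^3 + 24·x^4 - 240·x^5 - 256·x^6 - 64·x^7 - 128·x^8)·Dx^2  (order 2).
h: a_k = -5, -6, 1, -44, -169, -258, -339, -1368, …
ICs: h(0) = -5, h′(0) = -6.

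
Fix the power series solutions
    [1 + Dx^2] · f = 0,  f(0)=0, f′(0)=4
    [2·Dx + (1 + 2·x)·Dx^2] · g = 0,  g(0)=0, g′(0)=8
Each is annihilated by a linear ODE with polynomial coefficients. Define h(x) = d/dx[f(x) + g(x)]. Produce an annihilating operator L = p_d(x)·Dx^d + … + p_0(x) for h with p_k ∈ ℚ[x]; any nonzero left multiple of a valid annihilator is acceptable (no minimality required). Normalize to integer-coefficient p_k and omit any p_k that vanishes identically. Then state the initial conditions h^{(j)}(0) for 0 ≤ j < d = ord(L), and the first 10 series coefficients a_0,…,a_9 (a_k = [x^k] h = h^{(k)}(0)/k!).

f: a_k = 0, 4, 0, -2/3, 0, 1/30, 0, -1/1260, 0, 1/90720, …
g: a_k = 0, 8, -8, 32/3, -16, 128/5, -128/3, 512/7, -128, 2048/9, …
h₀=f+g: left-lcm gives L₀, ord ≤ 4.
h=h₀': d/dx-closure on L₀ ⇒ L.
L = (50 + 8·x + 8·x^2) + (9 + 22·x + 12·x^2 + 8·x^3)·Dx + (50 + 8·x + 8·x^2)·Dx^2 + (9 + 22·x + 12·x^2 + 8·x^3)·Dx^3  (order 3).
h: a_k = 12, -16, 30, -64, 769/6, -256, 92159/180, -1024, 20643841/10080, -4096, …
ICs: h(0) = 12, h′(0) = -16, h′′(0) = 60.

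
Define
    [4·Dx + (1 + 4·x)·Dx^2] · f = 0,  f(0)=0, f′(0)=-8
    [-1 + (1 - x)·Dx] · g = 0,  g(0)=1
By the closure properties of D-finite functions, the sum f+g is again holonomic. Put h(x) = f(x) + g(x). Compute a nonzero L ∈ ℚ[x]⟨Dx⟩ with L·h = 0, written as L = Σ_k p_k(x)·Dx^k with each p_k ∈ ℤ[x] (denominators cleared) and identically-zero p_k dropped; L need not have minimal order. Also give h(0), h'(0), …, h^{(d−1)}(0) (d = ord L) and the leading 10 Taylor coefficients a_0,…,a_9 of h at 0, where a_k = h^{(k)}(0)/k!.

L = (-44 - 16·x)·Dx + (13 - 56·x - 32·x^2)·Dx^2 + (3 + 11·x - 6·x^2 - 8·x^3)·Dx^3  (order 3).
h: a_k = 1, -7, 17, -125/3, 129, -2043/5, 4099/3, -32761/7, 16385, -524279/9, …
ICs: h(0) = 1, h′(0) = -7, h′′(0) = 34.

f: a_k = 0, -8, 16, -128/3, 128, -2048/5, 4096/3, -32768/7, 16384, -524288/9, …
g: a_k = 1, 1, 1, 1, 1, 1, 1, 1, 1, 1, …
Sum ⇒ L₀ = lclm(L_f,L_g) in ℚ(x)⟨Dx⟩.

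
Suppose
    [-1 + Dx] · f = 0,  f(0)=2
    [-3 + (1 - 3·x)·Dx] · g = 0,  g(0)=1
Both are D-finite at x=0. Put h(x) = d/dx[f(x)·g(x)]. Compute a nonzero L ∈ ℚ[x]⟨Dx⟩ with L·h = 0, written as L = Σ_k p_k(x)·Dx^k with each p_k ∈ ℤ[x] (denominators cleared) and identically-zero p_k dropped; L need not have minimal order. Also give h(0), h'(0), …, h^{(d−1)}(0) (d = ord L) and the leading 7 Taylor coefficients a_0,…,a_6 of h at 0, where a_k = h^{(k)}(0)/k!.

L = (25 - 24·x + 9·x^2) + (-4 + 15·x - 9·x^2)·Dx  (order 1).
h: a_k = 8, 50, 226, 2713/3, 10174/3, 732529/60, 1538311/36, …
ICs: h(0) = 8.

f: a_k = 2, 2, 1, 1/3, 1/12, 1/60, 1/360, …
g: a_k = 1, 3, 9, 27, 81, 243, 729, …
Product ⇒ symmetric product L₀, ord ≤ 1.
Differentiate: ansatz ord ≤ ord L₀ ⇒ L.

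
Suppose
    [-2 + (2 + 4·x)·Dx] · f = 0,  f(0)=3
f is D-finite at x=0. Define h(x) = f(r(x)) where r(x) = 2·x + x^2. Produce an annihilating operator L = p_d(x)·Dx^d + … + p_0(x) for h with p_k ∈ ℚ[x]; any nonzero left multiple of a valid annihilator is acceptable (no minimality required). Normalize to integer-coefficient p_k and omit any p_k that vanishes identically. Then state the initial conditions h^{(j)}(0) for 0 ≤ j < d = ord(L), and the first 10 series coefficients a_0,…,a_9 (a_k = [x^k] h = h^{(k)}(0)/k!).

f: a_k = 3, 3, -3/2, 3/2, -15/8, 21/8, -63/16, 99/16, -1287/128, 2145/128, …
f∘r: x↦r, Dx↦Dx/r' in L_f ⇒ L₀.
L = (-2 - 2·x) + (1 + 4·x + 2·x^2)·Dx  (order 1).
h: a_k = 3, 6, -3, 6, -27/2, 33, -171/2, 231, -5151/8, 7353/4, …
ICs: h(0) = 3.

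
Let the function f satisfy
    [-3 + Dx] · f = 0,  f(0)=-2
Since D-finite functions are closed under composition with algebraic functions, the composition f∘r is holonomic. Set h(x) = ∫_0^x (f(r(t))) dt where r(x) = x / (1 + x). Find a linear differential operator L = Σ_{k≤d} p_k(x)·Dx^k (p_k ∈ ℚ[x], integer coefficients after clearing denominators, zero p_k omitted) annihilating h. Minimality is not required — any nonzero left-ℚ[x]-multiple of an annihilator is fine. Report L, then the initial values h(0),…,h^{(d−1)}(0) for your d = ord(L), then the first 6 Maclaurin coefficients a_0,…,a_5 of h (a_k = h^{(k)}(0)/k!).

L = -3·Dx + (1 + 2·x + x^2)·Dx^2  (order 2).
h: a_k = 0, -2, -3, -1, 3/4, -3/20, …
ICs: h(0) = 0, h′(0) = -2.

f: a_k = -2, -6, -9, -9, -27/4, -81/20, …
Change of var in L_f (x↦r) gives L₀.
∫: right-multiply L₀ by Dx.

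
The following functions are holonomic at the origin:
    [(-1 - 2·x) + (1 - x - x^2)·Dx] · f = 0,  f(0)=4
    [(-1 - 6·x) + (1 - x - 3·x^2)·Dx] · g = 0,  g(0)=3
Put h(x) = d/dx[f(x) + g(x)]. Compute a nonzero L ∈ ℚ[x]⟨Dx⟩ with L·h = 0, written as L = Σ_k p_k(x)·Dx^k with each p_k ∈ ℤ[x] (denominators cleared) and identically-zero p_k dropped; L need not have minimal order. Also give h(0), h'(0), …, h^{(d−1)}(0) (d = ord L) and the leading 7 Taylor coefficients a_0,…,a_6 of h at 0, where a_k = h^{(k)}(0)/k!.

L = (-6 - 168·x - 180·x^2 - 600·x^3 - 930·x^4 - 792·x^5 + 324·x^6) + (6 + 42·x + 48·x^2 + 72·x^3 - 138·x^4 - 894·x^5 - 360·x^6 + 216·x^7)·Dx + (-1 + 2·x - 9·x^2 + 82·x^4 - 6·x^5 - 143·x^6 - 24·x^7 + 27·x^8)·Dx^2  (order 2).
h: a_k = 7, 40, 99, 308, 760, 2058, 5145, …
ICs: h(0) = 7, h′(0) = 40.

f: a_k = 4, 4, 8, 12, 20, 32, 52, …
g: a_k = 3, 3, 12, 21, 57, 120, 291, …
f+g: L₀ = lclm(L_f,L_g), ord ≤ 1+1.
Differentiate: ansatz ord ≤ ord L₀ ⇒ L.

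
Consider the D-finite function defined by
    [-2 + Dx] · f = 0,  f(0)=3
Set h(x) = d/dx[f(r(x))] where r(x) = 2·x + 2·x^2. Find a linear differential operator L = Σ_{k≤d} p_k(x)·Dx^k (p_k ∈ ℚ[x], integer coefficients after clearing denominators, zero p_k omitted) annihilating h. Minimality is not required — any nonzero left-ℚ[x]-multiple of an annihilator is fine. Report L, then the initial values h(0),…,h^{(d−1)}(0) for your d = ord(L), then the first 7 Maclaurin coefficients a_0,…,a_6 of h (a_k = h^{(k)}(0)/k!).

L = (6 + 16·x + 16·x^2) + (-1 - 2·x)·Dx  (order 1).
h: a_k = 12, 72, 240, 608, 1248, 11072/5, 52096/15, …
ICs: h(0) = 12.

f: a_k = 3, 6, 6, 4, 2, 4/5, 4/15, …
f∘r: x↦r, Dx↦Dx/r' in L_f ⇒ L₀.
h=h₀': d/dx-closure on L₀ ⇒ L.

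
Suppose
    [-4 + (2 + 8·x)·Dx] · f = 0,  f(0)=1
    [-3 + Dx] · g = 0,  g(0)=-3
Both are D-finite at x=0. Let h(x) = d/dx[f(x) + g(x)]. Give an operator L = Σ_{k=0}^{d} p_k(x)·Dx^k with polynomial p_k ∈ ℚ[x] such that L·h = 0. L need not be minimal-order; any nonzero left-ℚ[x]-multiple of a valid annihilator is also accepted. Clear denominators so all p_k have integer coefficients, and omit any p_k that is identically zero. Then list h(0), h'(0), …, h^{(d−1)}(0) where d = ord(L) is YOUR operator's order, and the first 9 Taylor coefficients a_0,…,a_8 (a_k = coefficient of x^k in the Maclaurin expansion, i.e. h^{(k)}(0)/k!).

L = (-54 - 72·x) + (3 - 72·x - 144·x^2)·Dx + (5 + 32·x + 48·x^2)·Dx^2  (order 2).
h: a_k = -7, -31, -57/2, -161/2, 877/8, -20889/40, 147111/80, -3846027/560, 115308639/4480, …
ICs: h(0) = -7, h′(0) = -31.

f: a_k = 1, 2, -2, 4, -10, 28, -84, 264, -858, …
g: a_k = -3, -9, -27/2, -27/2, -81/8, -243/40, -243/80, -729/560, -2187/4480, …
Sum ⇒ L₀ = lclm(L_f,L_g) in ℚ(x)⟨Dx⟩.
h₀' ⇒ L via d/dx closure of L₀.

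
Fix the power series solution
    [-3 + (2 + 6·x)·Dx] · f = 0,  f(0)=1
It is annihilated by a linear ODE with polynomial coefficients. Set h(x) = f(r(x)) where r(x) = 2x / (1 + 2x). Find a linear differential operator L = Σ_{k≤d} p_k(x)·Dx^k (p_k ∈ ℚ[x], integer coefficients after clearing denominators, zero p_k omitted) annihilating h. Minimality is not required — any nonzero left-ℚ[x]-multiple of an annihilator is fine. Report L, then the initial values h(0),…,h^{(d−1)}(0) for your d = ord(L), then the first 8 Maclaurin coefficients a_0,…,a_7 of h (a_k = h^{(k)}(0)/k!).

f: a_k = 1, 3/2, -9/8, 27/16, -405/128, 1701/256, -15309/1024, 72171/2048, …
Substitute x→r, Dx→(1/r')Dx; clear ⇒ L₀.
L = -3 + (1 + 10·x + 16·x^2)·Dx  (order 1).
h: a_k = 1, 3, -21/2, 87/2, -1677/8, 9069/8, -106305/16, 658335/16, …
ICs: h(0) = 1.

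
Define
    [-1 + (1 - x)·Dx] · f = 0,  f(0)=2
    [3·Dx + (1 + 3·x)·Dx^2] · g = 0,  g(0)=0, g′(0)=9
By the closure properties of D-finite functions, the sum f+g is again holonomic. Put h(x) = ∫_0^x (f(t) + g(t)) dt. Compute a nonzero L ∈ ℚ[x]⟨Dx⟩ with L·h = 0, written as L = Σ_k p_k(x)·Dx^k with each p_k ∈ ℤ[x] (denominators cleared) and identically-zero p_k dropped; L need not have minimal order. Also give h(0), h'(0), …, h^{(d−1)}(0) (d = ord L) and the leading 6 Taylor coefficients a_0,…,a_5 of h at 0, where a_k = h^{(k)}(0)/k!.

L = (54 + 18·x)·Dx^2 + (-12 + 72·x + 36·x^2)·Dx^3 + (-5 - 13·x + 9·x^2 + 9·x^3)·Dx^4  (order 4).
h: a_k = 0, 2, 11/2, -23/6, 29/4, -47/4, …
ICs: h(0) = 0, h′(0) = 2, h′′(0) = 11, h′′′(0) = -23.

f: a_k = 2, 2, 2, 2, 2, 2, …
g: a_k = 0, 9, -27/2, 27, -243/4, 729/5, …
Sum ⇒ L₀ = lclm(L_f,L_g) in ℚ(x)⟨Dx⟩.
∫: right-multiply L₀ by Dx.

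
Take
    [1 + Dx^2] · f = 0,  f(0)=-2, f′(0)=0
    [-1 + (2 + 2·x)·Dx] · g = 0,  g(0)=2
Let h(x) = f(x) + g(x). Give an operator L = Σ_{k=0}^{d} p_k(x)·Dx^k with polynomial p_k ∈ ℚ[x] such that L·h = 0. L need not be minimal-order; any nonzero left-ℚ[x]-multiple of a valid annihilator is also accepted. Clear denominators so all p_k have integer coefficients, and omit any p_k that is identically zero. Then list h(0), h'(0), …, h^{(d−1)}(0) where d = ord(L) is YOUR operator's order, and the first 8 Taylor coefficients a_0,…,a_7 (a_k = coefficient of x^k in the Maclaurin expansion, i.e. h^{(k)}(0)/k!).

L = (-7 - 8·x - 4·x^2) + (6 + 22·x + 24·x^2 + 8·x^3)·Dx + (-7 - 8·x - 4·x^2)·Dx^2 + (6 + 22·x + 24·x^2 + 8·x^3)·Dx^3  (order 3).
h: a_k = 0, 1, 3/4, 1/8, -31/192, 7/128, -881/23040, 33/1024, …
ICs: h(0) = 0, h′(0) = 1, h′′(0) = 3/2.

f: a_k = -2, 0, 1, 0, -1/12, 0, 1/360, 0, …
g: a_k = 2, 1, -1/4, 1/8, -5/64, 7/128, -21/512, 33/1024, …
L₀ := lclm(L_f,L_g); ord L₀ ≤ 2+1.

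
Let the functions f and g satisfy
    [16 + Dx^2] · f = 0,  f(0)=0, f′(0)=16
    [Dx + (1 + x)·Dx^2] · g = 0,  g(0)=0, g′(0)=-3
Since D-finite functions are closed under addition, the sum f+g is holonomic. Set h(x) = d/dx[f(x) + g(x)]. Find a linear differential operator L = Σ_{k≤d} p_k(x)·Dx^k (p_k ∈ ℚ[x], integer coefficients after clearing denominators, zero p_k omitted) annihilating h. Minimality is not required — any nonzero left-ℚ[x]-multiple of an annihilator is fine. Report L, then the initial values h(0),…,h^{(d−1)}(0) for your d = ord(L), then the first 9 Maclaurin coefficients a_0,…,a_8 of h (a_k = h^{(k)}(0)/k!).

L = (176 + 256·x + 128·x^2) + (144 + 400·x + 384·x^2 + 128·x^3)·Dx + (11 + 16·x + 8·x^2)·Dx^2 + (9 + 25·x + 24·x^2 + 8·x^3)·Dx^3  (order 3).
h: a_k = 13, 3, -131, 3, 503/3, 3, -4231/45, 3, 7247/315, …
ICs: h(0) = 13, h′(0) = 3, h′′(0) = -262.

f: a_k = 0, 16, 0, -128/3, 0, 512/15, 0, -4096/315, 0, …
g: a_k = 0, -3, 3/2, -1, 3/4, -3/5, 1/2, -3/7, 3/8, …
L₀ := lclm(L_f,L_g); ord L₀ ≤ 2+2.
Differentiate: ansatz ord ≤ ord L₀ ⇒ L.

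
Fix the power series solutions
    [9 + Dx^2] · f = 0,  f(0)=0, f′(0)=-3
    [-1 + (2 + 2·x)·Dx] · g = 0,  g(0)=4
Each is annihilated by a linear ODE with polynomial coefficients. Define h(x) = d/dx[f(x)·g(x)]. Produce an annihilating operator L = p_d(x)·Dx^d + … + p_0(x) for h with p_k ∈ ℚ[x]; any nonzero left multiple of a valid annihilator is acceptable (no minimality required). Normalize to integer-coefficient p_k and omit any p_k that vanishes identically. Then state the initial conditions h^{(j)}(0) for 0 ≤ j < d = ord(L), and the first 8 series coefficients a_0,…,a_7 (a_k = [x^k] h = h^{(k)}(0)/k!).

f: a_k = 0, -3, 0, 9/2, 0, -81/40, 0, 243/560, …
g: a_k = 4, 2, -1/2, 1/4, -5/32, 7/64, -21/256, 33/512, …
L₀ := L_f ⊗_s L_g (sym. prod.), ord ≤ 2.
h=h₀': d/dx-closure on L₀ ⇒ L.
L = (551 + 1968·x + 2712·x^2 + 1728·x^3 + 432·x^4) + (-44 - 140·x - 144·x^2 - 48·x^3)·Dx + (52 + 200·x + 292·x^2 + 192·x^3 + 48·x^4)·Dx^2  (order 2).
h: a_k = -12, -12, 117/2, 33, -1581/32, -3123/160, 20529/1280, 2367/448, …
ICs: h(0) = -12, h′(0) = -12.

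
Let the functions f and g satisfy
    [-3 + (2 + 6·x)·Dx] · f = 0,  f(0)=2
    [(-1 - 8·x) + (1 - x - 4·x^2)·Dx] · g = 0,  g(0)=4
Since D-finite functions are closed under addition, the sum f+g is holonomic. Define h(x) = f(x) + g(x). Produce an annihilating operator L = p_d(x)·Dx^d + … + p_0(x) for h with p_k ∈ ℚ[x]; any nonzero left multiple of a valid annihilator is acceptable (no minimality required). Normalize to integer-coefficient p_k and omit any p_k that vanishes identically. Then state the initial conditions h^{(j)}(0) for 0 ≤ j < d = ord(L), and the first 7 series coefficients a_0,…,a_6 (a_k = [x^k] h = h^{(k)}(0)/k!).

L = (69 + 387·x + 900·x^2 + 1440·x^3) + (-49 - 318·x - 1257·x^2 - 3240·x^3 - 3600·x^4)·Dx + (-2 + 46·x + 234·x^2 - 86·x^3 - 1440·x^4 - 1440·x^5)·Dx^2  (order 2).
h: a_k = 6, 7, 71/4, 315/8, 7019/64, 34981/128, 355379/512, …
ICs: h(0) = 6, h′(0) = 7.

f: a_k = 2, 3, -9/4, 27/8, -405/64, 1701/128, -15309/512, …
g: a_k = 4, 4, 20, 36, 116, 260, 724, …
Weyl lclm of L_f,L_g ⇒ L₀ (ord ≤ 2).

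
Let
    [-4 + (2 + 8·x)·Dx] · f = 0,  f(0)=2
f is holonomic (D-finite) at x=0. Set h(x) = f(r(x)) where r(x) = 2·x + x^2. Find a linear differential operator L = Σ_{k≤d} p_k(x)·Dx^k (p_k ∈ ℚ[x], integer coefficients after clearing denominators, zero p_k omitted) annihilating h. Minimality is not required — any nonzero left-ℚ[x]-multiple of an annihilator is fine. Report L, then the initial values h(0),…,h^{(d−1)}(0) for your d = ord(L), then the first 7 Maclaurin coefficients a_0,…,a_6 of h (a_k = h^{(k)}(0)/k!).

f: a_k = 2, 4, -4, 8, -20, 56, -168, …
Change of var in L_f (x↦r) gives L₀.
L = (-4 - 4·x) + (1 + 8·x + 4·x^2)·Dx  (order 1).
h: a_k = 2, 8, -12, 48, -228, 1200, -6744, …
ICs: h(0) = 2.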